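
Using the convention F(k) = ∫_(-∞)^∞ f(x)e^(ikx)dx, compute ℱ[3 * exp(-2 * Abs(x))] 12/(k^2+4)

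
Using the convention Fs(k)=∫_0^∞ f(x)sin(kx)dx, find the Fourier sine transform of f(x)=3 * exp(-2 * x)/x 3 * atan(k/2)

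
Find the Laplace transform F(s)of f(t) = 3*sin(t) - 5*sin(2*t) 3/(s^2 + 1) - 10/(s^2 + 4)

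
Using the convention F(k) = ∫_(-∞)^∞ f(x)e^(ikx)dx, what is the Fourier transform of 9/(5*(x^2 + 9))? 3*pi*exp(-3*Abs(k))/5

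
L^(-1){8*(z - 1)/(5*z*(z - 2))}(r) 8*exp(r)*cosh(r)/5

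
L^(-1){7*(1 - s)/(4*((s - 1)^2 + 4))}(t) -7*exp(t)*cos(2*t)/4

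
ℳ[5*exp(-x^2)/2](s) 5*gamma(s/2)/4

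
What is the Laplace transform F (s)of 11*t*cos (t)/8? 11*(s^2 - 1)/ (8*(s^2 + 1)^2)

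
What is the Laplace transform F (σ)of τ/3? 1/ (3*σ^2)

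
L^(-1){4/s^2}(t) 4*t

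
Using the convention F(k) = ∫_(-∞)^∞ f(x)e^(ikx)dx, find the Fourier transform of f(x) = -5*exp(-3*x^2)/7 -5*sqrt(3)*sqrt(pi)*exp(-k^2/12)/21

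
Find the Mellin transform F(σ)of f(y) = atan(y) -pi*sec(pi*σ/2)/(2*σ)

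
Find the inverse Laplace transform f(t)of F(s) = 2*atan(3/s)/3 2*sin(3*t)/(3*t)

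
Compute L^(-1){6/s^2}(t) 6*t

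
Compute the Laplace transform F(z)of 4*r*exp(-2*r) 4/(z + 2)^2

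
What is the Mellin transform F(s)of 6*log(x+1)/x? -6*pi*csc(pi*s)/(s - 1)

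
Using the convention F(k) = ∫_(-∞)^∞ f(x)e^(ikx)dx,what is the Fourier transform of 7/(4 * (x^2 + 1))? 7 * pi * exp(-Abs(k))/4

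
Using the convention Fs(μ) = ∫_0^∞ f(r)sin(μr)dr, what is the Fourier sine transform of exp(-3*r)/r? atan(μ/3)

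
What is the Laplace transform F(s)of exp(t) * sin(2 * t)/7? 2/(7 * ((s - 1)^2 + 4))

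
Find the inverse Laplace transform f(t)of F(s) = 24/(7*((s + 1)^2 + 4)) 12*exp(-t)*sin(2*t)/7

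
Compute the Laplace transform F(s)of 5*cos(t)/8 5*s/(8*(s^2 + 1))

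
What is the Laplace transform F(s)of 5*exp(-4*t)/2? 5/(2*(s+4))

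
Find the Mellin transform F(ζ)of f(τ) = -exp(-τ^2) -gamma(ζ/2)/2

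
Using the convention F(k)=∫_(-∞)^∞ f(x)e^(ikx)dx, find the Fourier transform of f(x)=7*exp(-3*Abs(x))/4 21/(2*(k^2 + 9))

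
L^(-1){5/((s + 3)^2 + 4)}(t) 5*exp(-3*t)*sin(2*t)/2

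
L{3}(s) 3/s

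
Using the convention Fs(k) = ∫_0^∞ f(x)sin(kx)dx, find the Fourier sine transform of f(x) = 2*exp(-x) 2*k/(k^2 + 1)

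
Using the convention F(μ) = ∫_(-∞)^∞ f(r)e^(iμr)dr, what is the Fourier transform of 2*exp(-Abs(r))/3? 4/(3*(μ^2+1))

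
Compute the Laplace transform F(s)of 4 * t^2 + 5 5/s + 8/s^3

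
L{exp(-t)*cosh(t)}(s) (s + 1)/(s*(s + 2))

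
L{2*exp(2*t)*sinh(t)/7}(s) 2/(7*((s - 2)^2 - 1))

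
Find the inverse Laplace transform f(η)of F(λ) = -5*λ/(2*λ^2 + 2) -5*cos(η)/2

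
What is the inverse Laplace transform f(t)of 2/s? 2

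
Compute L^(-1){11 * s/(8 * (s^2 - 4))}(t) 11 * cosh(2 * t)/8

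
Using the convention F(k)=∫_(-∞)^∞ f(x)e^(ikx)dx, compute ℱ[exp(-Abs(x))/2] 1/(k^2 + 1)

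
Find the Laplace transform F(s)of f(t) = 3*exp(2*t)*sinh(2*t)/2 3/(s*(s - 4))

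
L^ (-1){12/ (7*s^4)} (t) 2*t^3/7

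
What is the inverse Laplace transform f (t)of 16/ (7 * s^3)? 8 * t^2/7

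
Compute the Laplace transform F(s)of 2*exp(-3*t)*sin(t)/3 2/(3*((s + 3)^2 + 1))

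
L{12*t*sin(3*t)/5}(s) 72*s/(5*(s^2+9)^2)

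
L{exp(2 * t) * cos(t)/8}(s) (s - 2)/(8 * ((s - 2)^2 + 1))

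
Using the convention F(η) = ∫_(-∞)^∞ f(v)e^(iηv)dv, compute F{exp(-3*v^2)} sqrt(3)*sqrt(pi)*exp(-η^2/12)/3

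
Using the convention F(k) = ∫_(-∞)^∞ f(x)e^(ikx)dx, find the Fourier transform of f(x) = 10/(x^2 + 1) 10 * pi * exp(-Abs(k))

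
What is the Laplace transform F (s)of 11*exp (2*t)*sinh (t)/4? 11/ (4*( (s - 2)^2-1))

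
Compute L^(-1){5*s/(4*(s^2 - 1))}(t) 5*cosh(t)/4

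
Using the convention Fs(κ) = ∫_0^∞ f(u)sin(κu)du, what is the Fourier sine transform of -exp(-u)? -κ/(κ^2+1)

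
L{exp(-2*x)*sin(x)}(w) 1/((w + 2)^2 + 1)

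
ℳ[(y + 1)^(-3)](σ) pi * (σ - 2) * (σ - 1)/(2 * sin(pi * σ))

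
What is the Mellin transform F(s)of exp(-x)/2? gamma(s)/2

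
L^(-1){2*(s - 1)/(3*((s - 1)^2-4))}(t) 2*exp(t)*cosh(2*t)/3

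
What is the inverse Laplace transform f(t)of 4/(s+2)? 4 * exp(-2 * t)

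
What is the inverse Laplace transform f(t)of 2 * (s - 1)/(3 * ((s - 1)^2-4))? 2 * exp(t) * cosh(2 * t)/3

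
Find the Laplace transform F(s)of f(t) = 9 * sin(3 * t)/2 27/(2 * (s^2+9))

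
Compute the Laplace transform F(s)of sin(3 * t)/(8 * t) atan(3/s)/8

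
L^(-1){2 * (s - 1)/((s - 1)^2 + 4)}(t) 2 * exp(t) * cos(2 * t)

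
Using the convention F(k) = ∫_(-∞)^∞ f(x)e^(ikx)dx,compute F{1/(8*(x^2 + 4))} pi*exp(-2*Abs(k))/16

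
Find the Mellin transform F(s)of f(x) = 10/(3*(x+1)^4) 5*gamma(s)*gamma(4 - s)/9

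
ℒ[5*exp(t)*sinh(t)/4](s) 5/(4*s*(s - 2))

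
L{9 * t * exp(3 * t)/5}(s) 9/(5 * (s - 3)^2)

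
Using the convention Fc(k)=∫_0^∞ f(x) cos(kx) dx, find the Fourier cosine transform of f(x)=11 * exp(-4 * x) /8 11/(2 * (k^2+16) ) 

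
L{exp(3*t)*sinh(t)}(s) 1/((s - 3)^2 - 1)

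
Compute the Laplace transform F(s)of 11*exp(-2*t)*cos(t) 11*(s+2)/((s+2)^2+1)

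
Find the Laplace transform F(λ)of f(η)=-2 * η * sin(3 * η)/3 -4 * λ/(λ^2 + 9)^2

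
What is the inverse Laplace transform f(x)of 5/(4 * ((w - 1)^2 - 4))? 5 * exp(x) * sinh(2 * x)/8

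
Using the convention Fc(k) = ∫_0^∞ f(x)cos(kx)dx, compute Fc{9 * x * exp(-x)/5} 9 * (1 - k^2)/(5 * (k^2 + 1)^2)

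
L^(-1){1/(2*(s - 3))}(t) exp(3*t)/2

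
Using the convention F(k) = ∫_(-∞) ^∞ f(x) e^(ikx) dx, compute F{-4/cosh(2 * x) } -2 * pi/cosh(pi * k/4) 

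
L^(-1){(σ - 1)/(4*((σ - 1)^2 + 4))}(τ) exp(τ)*cos(2*τ)/4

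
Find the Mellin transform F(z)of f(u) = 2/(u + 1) 2*pi*csc(pi*z)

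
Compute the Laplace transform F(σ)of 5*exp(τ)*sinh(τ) 5/(σ*(σ - 2))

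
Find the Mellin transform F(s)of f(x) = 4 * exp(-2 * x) 2^(2 - s) * gamma(s)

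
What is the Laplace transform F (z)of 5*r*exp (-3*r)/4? 5/ (4*(z + 3)^2)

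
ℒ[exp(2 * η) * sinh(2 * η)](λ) 2/(λ * (λ - 4) ) 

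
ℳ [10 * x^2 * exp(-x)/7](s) 10 * gamma(s + 2)/7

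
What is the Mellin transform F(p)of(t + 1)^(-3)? pi*(p - 2)*(p - 1)/(2*sin(pi*p))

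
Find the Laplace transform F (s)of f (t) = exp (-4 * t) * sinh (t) 1/ ( (s + 4)^2-1)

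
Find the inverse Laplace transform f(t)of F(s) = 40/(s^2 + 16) 10*sin(4*t)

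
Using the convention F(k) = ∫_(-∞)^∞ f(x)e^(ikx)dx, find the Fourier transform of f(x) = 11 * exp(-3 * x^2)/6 11 * sqrt(3) * sqrt(pi) * exp(-k^2/12)/18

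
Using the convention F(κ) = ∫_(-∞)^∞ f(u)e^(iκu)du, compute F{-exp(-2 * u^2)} -sqrt(2) * sqrt(pi) * exp(-κ^2/8)/2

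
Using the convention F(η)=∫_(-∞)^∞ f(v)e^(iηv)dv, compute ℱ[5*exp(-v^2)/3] 5*sqrt(pi)*exp(-η^2/4)/3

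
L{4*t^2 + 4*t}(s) 4/s^2 + 8/s^3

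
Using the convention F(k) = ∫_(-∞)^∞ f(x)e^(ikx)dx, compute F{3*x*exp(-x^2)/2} 3*I*sqrt(pi)*k*exp(-k^2/4)/4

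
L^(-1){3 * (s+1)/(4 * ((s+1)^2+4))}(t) 3 * exp(-t) * cos(2 * t)/4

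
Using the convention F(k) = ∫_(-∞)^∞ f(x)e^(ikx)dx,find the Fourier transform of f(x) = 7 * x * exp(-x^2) 7 * I * sqrt(pi) * k * exp(-k^2/4)/2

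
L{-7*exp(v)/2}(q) -7/(2*q - 2)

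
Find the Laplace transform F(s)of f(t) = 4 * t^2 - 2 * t 8/s^3 - 2/s^2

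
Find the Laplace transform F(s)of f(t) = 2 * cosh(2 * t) 2 * s/(s^2 - 4)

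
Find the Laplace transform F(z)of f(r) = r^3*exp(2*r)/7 6/(7*(z - 2)^4)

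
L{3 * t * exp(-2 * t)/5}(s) 3/(5 * (s+2)^2)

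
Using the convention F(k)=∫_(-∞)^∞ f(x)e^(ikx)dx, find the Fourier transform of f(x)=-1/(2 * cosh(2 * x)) -pi/(4 * cosh(pi * k/4))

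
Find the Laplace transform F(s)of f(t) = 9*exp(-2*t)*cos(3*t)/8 9*(s + 2)/(8*((s + 2)^2 + 9))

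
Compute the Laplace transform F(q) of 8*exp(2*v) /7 8/(7*(q - 2) ) 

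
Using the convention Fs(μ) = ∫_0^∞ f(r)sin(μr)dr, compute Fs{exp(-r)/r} atan(μ)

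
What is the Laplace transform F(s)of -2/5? -2/(5 * s)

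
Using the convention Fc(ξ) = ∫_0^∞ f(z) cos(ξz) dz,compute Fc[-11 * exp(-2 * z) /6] -11/(3 * ξ^2 + 12) 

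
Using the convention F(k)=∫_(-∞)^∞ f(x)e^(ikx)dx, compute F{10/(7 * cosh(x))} 10 * pi/(7 * cosh(pi * k/2))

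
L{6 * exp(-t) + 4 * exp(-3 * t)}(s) 6/(s + 1) + 4/(s + 3)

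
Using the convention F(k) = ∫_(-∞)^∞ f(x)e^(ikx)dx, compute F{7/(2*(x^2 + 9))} 7*pi*exp(-3*Abs(k))/6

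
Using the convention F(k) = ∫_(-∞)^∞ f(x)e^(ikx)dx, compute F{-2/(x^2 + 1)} -2 * pi * exp(-Abs(k))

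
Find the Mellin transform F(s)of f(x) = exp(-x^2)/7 gamma(s/2)/14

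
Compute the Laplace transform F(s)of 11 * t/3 11/(3 * s^2)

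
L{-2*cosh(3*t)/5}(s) -2*s/(5*s^2-45)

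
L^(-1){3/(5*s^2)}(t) 3*t/5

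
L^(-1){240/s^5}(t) 10*t^4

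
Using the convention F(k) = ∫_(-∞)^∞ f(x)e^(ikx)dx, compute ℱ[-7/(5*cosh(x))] -7*pi/(5*cosh(pi*k/2))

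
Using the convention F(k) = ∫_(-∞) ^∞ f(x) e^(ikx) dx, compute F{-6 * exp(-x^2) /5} -6 * sqrt(pi) * exp(-k^2/4) /5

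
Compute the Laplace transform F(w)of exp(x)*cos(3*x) (w - 1)/((w - 1)^2 + 9)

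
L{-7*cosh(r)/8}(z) -7*z/(8*z^2 - 8)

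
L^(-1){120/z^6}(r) r^5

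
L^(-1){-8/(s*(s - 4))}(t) -4*exp(2*t)*sinh(2*t)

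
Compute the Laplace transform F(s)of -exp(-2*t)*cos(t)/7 (-s - 2)/(7*((s + 2)^2 + 1))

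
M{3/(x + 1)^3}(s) 3 * pi * (s - 2) * (s - 1)/(2 * sin(pi * s))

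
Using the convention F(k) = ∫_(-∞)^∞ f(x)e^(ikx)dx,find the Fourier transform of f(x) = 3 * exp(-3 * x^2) sqrt(3) * sqrt(pi) * exp(-k^2/12)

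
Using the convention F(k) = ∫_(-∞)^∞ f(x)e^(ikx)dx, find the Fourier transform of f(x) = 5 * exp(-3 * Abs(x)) 30/(k^2 + 9)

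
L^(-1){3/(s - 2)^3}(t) 3 * t^2 * exp(2 * t)/2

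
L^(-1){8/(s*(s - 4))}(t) 4*exp(2*t)*sinh(2*t)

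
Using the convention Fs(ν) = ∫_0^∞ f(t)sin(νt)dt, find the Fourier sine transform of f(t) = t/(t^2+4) pi*exp(-2*ν)/2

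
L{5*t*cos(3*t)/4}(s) 5*(s^2 - 9)/(4*(s^2 + 9)^2)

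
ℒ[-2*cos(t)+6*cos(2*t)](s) 6*s/(s^2+4) - 2*s/(s^2+1)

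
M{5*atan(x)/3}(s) -5*pi*sec(pi*s/2)/(6*s)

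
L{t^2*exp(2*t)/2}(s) (s - 2)^(-3)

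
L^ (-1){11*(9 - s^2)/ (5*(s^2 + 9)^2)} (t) -11*t*cos (3*t)/5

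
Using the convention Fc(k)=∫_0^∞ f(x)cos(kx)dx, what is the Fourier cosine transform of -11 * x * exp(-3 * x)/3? 11 * (k^2 - 9)/(3 * (k^2 + 9)^2)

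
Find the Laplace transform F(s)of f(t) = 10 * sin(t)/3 10/(3 * (s^2 + 1))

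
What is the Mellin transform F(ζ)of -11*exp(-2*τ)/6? -11*gamma(ζ)/(6*2^ζ)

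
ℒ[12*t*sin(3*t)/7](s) 72*s/(7*(s^2 + 9)^2)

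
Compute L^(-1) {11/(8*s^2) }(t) 11*t/8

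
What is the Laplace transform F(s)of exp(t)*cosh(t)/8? (s - 1)/(8*s*(s - 2))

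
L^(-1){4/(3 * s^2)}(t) 4 * t/3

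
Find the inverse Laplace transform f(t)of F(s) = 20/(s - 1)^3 10*t^2*exp(t)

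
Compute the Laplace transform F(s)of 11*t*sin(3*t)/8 33*s/(4*(s^2 + 9)^2)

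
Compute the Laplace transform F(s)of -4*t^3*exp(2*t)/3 -8/(s - 2)^4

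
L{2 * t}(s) 2/s^2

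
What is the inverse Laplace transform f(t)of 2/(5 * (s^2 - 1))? 2 * sinh(t)/5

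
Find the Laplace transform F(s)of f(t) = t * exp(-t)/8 1/(8 * (s + 1)^2)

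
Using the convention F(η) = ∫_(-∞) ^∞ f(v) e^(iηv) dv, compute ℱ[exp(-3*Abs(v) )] 6/(η^2 + 9) 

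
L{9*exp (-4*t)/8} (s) 9/ (8*(s + 4))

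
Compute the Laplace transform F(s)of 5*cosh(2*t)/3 5*s/(3*(s^2 - 4))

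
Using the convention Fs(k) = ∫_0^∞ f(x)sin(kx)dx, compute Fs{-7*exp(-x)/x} -7*atan(k)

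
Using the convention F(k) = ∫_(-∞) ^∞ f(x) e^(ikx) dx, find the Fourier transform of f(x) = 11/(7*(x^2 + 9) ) 11*pi*exp(-3*Abs(k) ) /21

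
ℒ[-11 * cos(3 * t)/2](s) -11 * s/(2 * s^2 + 18)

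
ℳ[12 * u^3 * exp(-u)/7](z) 12 * gamma(z+3)/7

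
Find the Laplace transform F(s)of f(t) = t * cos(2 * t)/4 (s^2-4)/(4 * (s^2+4)^2)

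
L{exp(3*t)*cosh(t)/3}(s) (s - 3)/(3*((s - 3)^2 - 1))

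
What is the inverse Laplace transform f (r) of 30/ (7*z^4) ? 5*r^3/7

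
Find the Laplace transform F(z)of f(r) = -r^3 -6/z^4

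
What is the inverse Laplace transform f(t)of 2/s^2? 2*t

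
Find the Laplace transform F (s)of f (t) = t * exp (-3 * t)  (s+3)^ (-2)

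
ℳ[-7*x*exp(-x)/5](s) -7*gamma(s + 1)/5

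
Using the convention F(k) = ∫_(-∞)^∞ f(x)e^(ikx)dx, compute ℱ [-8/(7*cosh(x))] -8*pi/(7*cosh(pi*k/2))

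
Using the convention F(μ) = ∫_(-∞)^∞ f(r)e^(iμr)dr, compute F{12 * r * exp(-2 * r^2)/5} 3 * sqrt(2) * I * sqrt(pi) * μ * exp(-μ^2/8)/10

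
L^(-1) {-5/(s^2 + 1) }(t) -5 * sin(t) 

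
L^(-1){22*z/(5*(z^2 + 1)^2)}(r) 11*r*sin(r)/5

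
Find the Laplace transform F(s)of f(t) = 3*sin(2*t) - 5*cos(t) 6/(s^2 + 4) - 5*s/(s^2 + 1)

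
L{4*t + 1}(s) 4/s^2 + 1/s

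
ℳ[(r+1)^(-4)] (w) gamma(w) * gamma(4 - w)/6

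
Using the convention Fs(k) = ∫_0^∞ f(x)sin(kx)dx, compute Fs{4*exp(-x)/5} 4*k/(5*(k^2 + 1))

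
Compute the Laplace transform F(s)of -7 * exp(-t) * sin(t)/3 -7/(3 * (s+1)^2+3)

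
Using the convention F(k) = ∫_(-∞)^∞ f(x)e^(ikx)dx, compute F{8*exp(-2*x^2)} 4*sqrt(2)*sqrt(pi)*exp(-k^2/8)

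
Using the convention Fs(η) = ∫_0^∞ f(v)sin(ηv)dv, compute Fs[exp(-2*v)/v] atan(η/2)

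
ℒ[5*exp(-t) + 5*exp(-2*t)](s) 5/(s + 2) + 5/(s + 1)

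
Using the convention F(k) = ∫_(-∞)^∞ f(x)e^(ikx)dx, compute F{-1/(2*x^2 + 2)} -pi*exp(-Abs(k))/2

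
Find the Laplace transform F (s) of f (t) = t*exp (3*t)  (s - 3) ^ (-2) 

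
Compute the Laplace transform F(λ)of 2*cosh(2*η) 2*λ/(λ^2 - 4)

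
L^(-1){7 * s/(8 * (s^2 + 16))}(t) 7 * cos(4 * t)/8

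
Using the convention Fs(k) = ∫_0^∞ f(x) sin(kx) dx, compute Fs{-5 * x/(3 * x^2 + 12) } -5 * pi * exp(-2 * k) /6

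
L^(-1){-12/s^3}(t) -6*t^2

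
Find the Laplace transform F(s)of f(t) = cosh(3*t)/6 s/(6*(s^2 - 9))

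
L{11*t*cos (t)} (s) 11*(s^2 - 1)/ (s^2 + 1)^2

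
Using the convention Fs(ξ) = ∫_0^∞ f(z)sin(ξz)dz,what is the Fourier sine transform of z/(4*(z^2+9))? pi*exp(-3*ξ)/8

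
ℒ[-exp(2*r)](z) -1/(z - 2)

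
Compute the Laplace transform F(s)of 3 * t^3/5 18/(5 * s^4)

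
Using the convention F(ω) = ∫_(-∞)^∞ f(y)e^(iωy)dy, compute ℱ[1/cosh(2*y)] pi/(2*cosh(pi*ω/4))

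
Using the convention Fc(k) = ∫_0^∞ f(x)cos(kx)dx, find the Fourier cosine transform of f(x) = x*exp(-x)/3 (1 - k^2)/(3*(k^2 + 1)^2)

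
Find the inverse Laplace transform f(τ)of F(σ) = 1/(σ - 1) exp(τ)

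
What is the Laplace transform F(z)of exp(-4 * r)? 1/(z + 4)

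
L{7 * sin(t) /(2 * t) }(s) 7 * atan(1/s) /2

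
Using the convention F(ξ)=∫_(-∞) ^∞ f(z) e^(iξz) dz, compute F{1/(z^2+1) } pi*exp(-Abs(ξ) ) 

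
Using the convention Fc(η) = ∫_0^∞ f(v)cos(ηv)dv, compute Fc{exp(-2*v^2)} sqrt(2)*sqrt(pi)*exp(-η^2/8)/4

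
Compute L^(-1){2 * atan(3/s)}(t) 2 * sin(3 * t)/t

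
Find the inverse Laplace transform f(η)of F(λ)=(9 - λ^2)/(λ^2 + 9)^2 -η*cos(3*η)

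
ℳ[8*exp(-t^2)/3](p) 4*gamma(p/2)/3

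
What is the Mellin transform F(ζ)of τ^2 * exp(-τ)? gamma(ζ + 2)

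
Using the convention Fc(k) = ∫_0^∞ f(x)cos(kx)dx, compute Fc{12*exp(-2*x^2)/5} 3*sqrt(2)*sqrt(pi)*exp(-k^2/8)/5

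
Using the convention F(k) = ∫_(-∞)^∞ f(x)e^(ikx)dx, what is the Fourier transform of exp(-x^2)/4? sqrt(pi) * exp(-k^2/4)/4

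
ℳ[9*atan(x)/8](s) -9*pi*sec(pi*s/2)/(16*s)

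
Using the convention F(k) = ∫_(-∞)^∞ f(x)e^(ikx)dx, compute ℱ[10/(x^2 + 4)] 5 * pi * exp(-2 * Abs(k))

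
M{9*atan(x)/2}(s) -9*pi*sec(pi*s/2)/(4*s)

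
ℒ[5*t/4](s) 5/(4*s^2)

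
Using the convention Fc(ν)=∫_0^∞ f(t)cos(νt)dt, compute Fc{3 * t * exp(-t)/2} 3 * (1 - ν^2)/(2 * (ν^2 + 1)^2)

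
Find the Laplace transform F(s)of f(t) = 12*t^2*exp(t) 24/(s - 1)^3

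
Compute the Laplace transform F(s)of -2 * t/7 -2/(7 * s^2)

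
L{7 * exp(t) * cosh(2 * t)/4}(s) 7 * (s - 1)/(4 * ((s - 1)^2-4))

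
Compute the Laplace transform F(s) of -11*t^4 -264/s^5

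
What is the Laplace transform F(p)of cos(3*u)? p/(p^2 + 9)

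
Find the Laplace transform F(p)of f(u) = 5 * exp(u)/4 5/(4 * (p - 1))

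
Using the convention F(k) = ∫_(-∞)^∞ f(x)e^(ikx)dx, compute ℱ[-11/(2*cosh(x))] -11*pi/(2*cosh(pi*k/2))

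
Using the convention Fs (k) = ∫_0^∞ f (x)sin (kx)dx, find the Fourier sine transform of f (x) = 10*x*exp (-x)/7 20*k/ (7*(k^2 + 1)^2)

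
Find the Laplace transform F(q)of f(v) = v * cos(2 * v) (q^2 - 4)/(q^2 + 4)^2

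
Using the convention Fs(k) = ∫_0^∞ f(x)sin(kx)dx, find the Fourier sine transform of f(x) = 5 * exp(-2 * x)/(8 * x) 5 * atan(k/2)/8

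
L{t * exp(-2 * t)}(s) (s+2)^(-2)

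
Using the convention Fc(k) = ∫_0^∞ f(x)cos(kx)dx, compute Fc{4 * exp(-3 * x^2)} 2 * sqrt(3) * sqrt(pi) * exp(-k^2/12)/3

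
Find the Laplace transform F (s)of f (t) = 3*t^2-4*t 6/s^3-4/s^2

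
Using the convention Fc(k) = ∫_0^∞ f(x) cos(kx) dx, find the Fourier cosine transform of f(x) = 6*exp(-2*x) 12/(k^2 + 4) 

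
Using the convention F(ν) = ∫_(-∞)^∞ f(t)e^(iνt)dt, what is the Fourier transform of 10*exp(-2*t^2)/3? 5*sqrt(2)*sqrt(pi)*exp(-ν^2/8)/3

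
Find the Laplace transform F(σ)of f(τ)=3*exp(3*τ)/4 3/(4*(σ - 3))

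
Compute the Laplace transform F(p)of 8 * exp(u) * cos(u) 8 * (p - 1)/((p - 1)^2 + 1)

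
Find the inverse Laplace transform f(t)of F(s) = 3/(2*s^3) 3*t^2/4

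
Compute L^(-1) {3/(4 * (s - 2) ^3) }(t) 3 * t^2 * exp(2 * t) /8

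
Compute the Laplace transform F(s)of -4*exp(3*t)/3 -4/(3*s - 9)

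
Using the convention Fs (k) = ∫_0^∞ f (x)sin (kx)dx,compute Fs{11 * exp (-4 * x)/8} 11 * k/ (8 * (k^2 + 16))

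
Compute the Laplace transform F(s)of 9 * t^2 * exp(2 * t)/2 9/(s - 2)^3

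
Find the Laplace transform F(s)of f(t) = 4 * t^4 96/s^5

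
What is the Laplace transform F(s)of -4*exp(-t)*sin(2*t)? -8/((s + 1)^2 + 4)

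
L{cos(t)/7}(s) s/(7*(s^2 + 1))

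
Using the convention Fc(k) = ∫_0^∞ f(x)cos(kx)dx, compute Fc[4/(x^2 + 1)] 2 * pi * exp(-k)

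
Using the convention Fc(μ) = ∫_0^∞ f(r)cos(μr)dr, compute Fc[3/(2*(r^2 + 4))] 3*pi*exp(-2*μ)/8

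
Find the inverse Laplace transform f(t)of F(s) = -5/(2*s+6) -5*exp(-3*t)/2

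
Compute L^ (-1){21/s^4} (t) 7 * t^3/2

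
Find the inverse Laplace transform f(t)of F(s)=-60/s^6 -t^5/2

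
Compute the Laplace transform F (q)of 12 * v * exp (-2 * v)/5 12/ (5 * (q+2)^2)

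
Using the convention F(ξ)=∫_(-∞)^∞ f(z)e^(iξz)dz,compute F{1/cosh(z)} pi/cosh(pi*ξ/2)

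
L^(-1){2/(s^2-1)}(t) 2*sinh(t)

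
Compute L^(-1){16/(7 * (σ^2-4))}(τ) 8 * sinh(2 * τ)/7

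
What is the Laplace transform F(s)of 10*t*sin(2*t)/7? 40*s/(7*(s^2 + 4)^2)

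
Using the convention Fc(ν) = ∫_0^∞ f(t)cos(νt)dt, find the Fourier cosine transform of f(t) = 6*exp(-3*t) 18/(ν^2 + 9)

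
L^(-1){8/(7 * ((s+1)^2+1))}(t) 8 * exp(-t) * sin(t)/7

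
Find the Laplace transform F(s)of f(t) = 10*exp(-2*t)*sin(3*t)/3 10/((s+2)^2+9)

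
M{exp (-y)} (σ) gamma (σ)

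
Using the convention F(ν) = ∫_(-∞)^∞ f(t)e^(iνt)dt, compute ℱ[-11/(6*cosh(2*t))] -11*pi/(12*cosh(pi*ν/4))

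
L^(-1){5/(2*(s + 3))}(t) 5*exp(-3*t)/2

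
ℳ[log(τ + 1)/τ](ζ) -pi * csc(pi * ζ)/(ζ - 1)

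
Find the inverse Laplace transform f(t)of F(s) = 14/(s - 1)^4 7 * t^3 * exp(t)/3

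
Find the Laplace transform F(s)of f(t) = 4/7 4/(7*s)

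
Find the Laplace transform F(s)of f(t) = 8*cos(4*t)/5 8*s/(5*(s^2 + 16))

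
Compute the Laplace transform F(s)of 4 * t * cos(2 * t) 4 * (s^2 - 4)/(s^2 + 4)^2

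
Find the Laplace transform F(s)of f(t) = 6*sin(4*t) 24/(s^2 + 16)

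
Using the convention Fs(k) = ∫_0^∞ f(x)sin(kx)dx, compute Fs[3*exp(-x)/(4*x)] 3*atan(k)/4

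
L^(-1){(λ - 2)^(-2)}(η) η*exp(2*η)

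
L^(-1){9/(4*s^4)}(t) 3*t^3/8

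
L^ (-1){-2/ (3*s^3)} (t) -t^2/3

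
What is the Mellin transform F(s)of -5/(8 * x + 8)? -5 * pi * csc(pi * s)/8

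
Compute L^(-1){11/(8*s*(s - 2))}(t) 11*exp(t)*sinh(t)/8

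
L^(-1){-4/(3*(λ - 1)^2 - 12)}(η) -2*exp(η)*sinh(2*η)/3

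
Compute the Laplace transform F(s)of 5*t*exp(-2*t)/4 5/(4*(s + 2)^2)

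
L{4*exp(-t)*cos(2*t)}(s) 4*(s + 1)/((s + 1)^2 + 4)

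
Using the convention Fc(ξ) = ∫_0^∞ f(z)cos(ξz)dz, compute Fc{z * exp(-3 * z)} (9 - ξ^2)/(ξ^2 + 9)^2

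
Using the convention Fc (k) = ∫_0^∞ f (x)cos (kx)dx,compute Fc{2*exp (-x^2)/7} sqrt (pi)*exp (-k^2/4)/7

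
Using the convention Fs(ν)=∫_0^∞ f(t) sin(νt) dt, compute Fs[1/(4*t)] pi/8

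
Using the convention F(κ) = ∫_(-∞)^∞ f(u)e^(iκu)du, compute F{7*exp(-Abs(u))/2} 7/(κ^2 + 1)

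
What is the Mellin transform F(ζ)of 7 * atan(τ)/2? -7 * pi * sec(pi * ζ/2)/(4 * ζ)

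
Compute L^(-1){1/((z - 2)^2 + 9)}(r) exp(2*r)*sin(3*r)/3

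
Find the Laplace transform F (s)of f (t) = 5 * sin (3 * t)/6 5/ (2 * (s^2 + 9))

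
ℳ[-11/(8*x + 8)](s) -11*pi*csc(pi*s)/8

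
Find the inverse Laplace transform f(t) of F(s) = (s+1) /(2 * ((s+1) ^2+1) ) exp(-t) * cos(t) /2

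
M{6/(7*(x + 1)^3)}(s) 3*pi*(s - 2)*(s - 1)/(7*sin(pi*s))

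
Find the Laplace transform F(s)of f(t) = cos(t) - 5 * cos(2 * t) s/(s^2 + 1) - 5 * s/(s^2 + 4)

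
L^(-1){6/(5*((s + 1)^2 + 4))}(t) 3*exp(-t)*sin(2*t)/5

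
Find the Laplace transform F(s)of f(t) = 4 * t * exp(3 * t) 4/(s - 3)^2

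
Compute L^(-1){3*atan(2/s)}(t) 3*sin(2*t)/t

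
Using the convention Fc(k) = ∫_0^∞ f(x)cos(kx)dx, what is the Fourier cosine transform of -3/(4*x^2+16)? -3*pi*exp(-2*k)/16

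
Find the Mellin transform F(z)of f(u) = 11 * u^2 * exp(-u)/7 11 * gamma(z + 2)/7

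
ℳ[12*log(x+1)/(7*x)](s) -12*pi*csc(pi*s)/(7*s - 7)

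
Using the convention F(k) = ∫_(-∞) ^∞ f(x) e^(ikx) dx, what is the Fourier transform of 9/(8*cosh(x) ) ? 9*pi/(8*cosh(pi*k/2) ) 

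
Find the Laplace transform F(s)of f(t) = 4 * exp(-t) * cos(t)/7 4 * (s + 1)/(7 * ((s + 1)^2 + 1))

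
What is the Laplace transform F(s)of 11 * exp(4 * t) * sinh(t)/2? 11/(2 * ((s - 4)^2 - 1))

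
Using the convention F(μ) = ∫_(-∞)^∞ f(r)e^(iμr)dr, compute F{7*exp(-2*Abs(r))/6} 14/(3*(μ^2 + 4))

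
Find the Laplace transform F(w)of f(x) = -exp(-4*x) -1/(w + 4)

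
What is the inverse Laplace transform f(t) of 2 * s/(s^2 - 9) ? 2 * cosh(3 * t) 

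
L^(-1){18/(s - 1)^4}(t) 3*t^3*exp(t)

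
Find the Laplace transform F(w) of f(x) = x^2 2/w^3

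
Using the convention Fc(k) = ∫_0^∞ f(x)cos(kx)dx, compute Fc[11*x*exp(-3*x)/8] 11*(9 - k^2)/(8*(k^2 + 9)^2)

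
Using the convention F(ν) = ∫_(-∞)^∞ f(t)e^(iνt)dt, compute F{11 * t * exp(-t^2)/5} 11 * I * sqrt(pi) * ν * exp(-ν^2/4)/10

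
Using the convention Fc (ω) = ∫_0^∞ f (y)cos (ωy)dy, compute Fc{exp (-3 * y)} 3/ (ω^2 + 9)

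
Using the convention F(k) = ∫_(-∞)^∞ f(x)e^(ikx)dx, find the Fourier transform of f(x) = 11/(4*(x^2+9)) 11*pi*exp(-3*Abs(k))/12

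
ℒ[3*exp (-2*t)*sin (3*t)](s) 9/ ( (s + 2)^2 + 9)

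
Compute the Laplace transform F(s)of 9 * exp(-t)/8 9/(8 * (s + 1))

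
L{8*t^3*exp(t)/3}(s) 16/(s - 1)^4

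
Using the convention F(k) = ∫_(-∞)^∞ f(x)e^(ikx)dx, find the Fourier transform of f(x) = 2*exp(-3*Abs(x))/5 12/(5*(k^2 + 9))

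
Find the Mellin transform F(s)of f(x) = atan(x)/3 -pi*sec(pi*s/2)/(6*s)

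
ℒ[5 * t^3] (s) 30/s^4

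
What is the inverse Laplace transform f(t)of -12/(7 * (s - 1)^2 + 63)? -4 * exp(t) * sin(3 * t)/7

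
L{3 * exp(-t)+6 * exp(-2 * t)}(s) 6/(s+2)+3/(s+1)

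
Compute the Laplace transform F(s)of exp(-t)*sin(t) 1/((s + 1)^2 + 1)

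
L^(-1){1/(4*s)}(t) 1/4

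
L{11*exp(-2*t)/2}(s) 11/(2*(s + 2))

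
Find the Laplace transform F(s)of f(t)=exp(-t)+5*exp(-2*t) 5/(s+2)+1/(s+1)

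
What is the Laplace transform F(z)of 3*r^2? 6/z^3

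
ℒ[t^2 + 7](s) 7/s + 2/s^3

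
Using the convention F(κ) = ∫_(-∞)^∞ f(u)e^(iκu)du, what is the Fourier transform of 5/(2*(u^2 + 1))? 5*pi*exp(-Abs(κ))/2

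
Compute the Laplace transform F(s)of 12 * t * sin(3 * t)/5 72 * s/(5 * (s^2 + 9)^2)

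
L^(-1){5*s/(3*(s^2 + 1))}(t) 5*cos(t)/3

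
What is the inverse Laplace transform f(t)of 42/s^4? 7 * t^3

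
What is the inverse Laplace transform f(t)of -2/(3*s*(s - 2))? -2*exp(t)*sinh(t)/3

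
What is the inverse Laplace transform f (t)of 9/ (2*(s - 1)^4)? 3*t^3*exp (t)/4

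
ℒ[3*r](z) 3/z^2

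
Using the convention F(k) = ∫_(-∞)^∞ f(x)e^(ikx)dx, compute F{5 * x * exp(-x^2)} 5 * I * sqrt(pi) * k * exp(-k^2/4)/2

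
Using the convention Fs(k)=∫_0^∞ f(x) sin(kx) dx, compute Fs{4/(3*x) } 2*pi/3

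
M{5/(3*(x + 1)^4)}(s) 5*gamma(s)*gamma(4 - s)/18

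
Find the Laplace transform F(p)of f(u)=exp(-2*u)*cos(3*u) (p + 2)/((p + 2)^2 + 9)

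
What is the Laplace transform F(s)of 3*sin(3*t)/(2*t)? 3*atan(3/s)/2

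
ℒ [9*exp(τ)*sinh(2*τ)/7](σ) 18/(7*((σ - 1)^2 - 4))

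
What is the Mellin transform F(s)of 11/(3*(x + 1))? 11*pi*csc(pi*s)/3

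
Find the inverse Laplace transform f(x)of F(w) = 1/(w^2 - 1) sinh(x)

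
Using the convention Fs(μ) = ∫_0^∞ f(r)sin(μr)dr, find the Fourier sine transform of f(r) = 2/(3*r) pi/3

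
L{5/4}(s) 5/(4*s)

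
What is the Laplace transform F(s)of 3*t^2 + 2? 2/s + 6/s^3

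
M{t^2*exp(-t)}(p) gamma(p + 2)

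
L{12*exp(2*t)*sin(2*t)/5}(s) 24/(5*((s - 2)^2 + 4))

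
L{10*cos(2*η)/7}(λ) 10*λ/(7*(λ^2 + 4))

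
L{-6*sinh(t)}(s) -6/(s^2 - 1)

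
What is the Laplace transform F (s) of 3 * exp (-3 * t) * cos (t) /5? 3 * (s + 3) / (5 * ( (s + 3) ^2 + 1) ) 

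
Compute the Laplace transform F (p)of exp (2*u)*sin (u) 1/ ( (p - 2)^2 + 1)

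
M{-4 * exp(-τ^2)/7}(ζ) -2 * gamma(ζ/2)/7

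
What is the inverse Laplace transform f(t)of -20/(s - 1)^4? -10*t^3*exp(t)/3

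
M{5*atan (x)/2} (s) -5*pi*sec (pi*s/2)/ (4*s)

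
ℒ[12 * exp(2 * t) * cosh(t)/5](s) 12 * (s - 2)/(5 * ((s - 2)^2-1))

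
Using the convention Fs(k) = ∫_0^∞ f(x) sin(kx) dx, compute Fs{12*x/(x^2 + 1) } 6*pi*exp(-k) 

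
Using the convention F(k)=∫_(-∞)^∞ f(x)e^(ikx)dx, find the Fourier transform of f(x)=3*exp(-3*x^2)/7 sqrt(3)*sqrt(pi)*exp(-k^2/12)/7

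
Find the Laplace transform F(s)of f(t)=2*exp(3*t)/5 2/(5*(s - 3))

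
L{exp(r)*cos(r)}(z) (z - 1)/((z - 1)^2 + 1)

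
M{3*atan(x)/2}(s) -3*pi*sec(pi*s/2)/(4*s)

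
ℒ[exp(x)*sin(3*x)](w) 3/((w - 1)^2 + 9)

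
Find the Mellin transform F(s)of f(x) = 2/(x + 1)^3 gamma(s) * gamma(3 - s)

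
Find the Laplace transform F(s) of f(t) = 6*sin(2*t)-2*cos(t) 12/(s^2 + 4)-2*s/(s^2 + 1) 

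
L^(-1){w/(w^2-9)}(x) cosh(3*x)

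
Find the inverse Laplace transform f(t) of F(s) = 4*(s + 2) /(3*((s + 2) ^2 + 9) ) 4*exp(-2*t)*cos(3*t) /3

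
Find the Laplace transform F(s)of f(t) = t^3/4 3/(2*s^4)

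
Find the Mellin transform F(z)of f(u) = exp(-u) gamma(z)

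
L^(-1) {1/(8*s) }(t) 1/8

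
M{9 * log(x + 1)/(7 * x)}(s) -9 * pi * csc(pi * s)/(7 * s - 7)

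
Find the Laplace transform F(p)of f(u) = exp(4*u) 1/(p - 4)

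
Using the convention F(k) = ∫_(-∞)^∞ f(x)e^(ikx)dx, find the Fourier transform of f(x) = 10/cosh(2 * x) 5 * pi/cosh(pi * k/4)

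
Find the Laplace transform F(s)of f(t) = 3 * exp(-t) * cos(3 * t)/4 3 * (s + 1)/(4 * ((s + 1)^2 + 9))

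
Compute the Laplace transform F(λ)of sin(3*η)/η atan(3/λ)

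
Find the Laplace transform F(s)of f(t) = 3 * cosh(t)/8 3 * s/(8 * (s^2-1))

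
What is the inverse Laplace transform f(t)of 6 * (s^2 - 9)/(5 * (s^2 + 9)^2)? 6 * t * cos(3 * t)/5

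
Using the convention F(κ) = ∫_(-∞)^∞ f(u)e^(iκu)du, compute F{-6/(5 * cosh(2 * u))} -3 * pi/(5 * cosh(pi * κ/4))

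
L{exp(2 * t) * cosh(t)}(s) (s - 2)/((s - 2)^2 - 1)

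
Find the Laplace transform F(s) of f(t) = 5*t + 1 1/s + 5/s^2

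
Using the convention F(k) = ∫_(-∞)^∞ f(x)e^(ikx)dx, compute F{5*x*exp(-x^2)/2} 5*I*sqrt(pi)*k*exp(-k^2/4)/4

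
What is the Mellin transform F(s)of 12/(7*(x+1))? 12*pi*csc(pi*s)/7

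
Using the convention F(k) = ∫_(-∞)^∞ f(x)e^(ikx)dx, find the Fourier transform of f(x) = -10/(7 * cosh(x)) -10 * pi/(7 * cosh(pi * k/2))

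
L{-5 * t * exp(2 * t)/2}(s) -5/(2 * (s - 2)^2)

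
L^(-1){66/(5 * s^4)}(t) 11 * t^3/5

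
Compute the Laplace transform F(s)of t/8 1/(8 * s^2)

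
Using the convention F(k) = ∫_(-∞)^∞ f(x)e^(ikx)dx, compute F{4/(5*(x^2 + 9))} 4*pi*exp(-3*Abs(k))/15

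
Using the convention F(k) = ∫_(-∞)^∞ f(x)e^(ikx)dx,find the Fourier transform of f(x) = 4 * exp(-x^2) 4 * sqrt(pi) * exp(-k^2/4)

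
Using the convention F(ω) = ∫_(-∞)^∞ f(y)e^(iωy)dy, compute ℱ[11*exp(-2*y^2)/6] 11*sqrt(2)*sqrt(pi)*exp(-ω^2/8)/12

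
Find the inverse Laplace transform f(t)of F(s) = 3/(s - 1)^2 3*t*exp(t)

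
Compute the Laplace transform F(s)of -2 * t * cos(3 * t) 2 * (9 - s^2)/(s^2 + 9)^2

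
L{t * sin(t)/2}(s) s/(s^2 + 1)^2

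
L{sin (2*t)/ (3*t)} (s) atan (2/s)/3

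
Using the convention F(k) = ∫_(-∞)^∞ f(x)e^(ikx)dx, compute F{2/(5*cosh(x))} 2*pi/(5*cosh(pi*k/2))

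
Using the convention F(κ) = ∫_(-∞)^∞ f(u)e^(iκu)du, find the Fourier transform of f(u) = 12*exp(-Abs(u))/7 24/(7*(κ^2 + 1))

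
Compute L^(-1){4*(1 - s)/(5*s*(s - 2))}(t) -4*exp(t)*cosh(t)/5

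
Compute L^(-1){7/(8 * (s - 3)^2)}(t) 7 * t * exp(3 * t)/8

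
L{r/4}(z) 1/(4*z^2)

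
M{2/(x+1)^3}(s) gamma(s)*gamma(3 - s)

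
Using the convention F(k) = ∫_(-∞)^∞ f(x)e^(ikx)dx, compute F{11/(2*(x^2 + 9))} 11*pi*exp(-3*Abs(k))/6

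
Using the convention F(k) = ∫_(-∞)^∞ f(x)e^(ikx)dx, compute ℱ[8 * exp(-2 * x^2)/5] 4 * sqrt(2) * sqrt(pi) * exp(-k^2/8)/5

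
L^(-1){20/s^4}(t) 10*t^3/3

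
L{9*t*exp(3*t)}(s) 9/(s - 3)^2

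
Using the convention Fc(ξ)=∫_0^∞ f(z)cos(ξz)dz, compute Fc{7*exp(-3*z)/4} 21/(4*(ξ^2 + 9))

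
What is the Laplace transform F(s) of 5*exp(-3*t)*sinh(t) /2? 5/(2*((s + 3) ^2 - 1) ) 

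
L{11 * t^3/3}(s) 22/s^4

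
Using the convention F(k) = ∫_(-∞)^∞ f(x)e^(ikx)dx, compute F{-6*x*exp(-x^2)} -3*I*sqrt(pi)*k*exp(-k^2/4)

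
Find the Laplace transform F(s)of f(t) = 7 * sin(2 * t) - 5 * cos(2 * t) 14/(s^2 + 4) - 5 * s/(s^2 + 4)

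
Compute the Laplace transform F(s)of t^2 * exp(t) 2/(s - 1)^3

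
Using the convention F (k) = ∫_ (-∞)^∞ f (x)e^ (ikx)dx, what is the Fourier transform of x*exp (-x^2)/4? I*sqrt (pi)*k*exp (-k^2/4)/8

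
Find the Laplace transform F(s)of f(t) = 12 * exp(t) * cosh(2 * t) 12 * (s - 1)/((s - 1)^2 - 4)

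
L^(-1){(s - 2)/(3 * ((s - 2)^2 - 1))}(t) exp(2 * t) * cosh(t)/3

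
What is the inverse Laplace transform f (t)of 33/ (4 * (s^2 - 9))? 11 * sinh (3 * t)/4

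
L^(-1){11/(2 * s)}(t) 11/2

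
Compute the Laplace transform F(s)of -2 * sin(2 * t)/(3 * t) -2 * atan(2/s)/3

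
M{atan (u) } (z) -pi*sec (pi*z/2) / (2*z) 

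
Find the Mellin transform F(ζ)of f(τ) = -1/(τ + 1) -pi*csc(pi*ζ)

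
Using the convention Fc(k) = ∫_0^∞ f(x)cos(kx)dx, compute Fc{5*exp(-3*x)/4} 15/(4*(k^2+9))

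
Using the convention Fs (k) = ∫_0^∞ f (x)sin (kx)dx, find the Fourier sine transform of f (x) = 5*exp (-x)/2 5*k/ (2*(k^2 + 1))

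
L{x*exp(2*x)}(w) (w - 2)^(-2)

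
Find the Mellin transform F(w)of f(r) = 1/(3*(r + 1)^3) pi*(w - 2)*(w - 1)/(6*sin(pi*w))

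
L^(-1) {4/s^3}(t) 2*t^2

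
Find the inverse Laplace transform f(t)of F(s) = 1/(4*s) 1/4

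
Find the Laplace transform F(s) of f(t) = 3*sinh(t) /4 3/(4*(s^2 - 1) ) 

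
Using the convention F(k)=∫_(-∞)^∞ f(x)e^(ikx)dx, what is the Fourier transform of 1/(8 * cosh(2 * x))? pi/(16 * cosh(pi * k/4))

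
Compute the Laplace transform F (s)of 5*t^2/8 5/ (4*s^3)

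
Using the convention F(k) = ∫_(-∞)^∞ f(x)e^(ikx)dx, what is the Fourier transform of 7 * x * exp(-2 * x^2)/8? 7 * sqrt(2) * I * sqrt(pi) * k * exp(-k^2/8)/64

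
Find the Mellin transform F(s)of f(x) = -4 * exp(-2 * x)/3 -2^(2 - s) * gamma(s)/3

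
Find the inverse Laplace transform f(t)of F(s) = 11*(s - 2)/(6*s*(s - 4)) 11*exp(2*t)*cosh(2*t)/6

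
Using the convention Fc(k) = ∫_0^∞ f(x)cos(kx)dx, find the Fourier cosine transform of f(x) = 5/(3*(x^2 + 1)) 5*pi*exp(-k)/6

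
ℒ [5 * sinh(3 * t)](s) 15/(s^2 - 9)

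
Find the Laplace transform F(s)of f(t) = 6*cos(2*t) 6*s/(s^2 + 4)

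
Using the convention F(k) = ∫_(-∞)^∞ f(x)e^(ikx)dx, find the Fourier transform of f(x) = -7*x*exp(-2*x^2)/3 -7*sqrt(2)*I*sqrt(pi)*k*exp(-k^2/8)/24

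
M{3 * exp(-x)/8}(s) 3 * gamma(s)/8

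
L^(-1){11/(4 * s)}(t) 11/4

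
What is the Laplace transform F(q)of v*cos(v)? (q^2 - 1)/(q^2 + 1)^2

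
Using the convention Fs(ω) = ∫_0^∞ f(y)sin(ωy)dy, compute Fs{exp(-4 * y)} ω/(ω^2 + 16)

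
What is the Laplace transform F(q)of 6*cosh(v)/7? 6*q/(7*(q^2 - 1))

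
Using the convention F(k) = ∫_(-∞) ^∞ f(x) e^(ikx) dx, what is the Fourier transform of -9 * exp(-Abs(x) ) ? -18/(k^2 + 1) 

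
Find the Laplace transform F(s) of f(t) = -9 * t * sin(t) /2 -9 * s/(s^2 + 1) ^2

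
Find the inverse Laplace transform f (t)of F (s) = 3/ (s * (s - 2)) 3 * exp (t) * sinh (t)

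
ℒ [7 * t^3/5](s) 42/(5 * s^4)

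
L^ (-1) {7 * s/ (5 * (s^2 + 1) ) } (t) 7 * cos (t) /5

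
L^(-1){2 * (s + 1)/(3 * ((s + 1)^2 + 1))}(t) 2 * exp(-t) * cos(t)/3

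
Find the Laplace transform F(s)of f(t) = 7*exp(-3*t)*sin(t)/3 7/(3*((s+3)^2+1))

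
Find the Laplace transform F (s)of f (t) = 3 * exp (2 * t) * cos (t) 3 * (s - 2)/ ( (s - 2)^2+1)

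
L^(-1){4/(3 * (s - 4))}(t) 4 * exp(4 * t)/3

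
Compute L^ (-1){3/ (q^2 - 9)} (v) sinh (3 * v)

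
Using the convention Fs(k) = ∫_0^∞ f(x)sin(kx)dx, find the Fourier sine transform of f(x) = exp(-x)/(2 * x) atan(k)/2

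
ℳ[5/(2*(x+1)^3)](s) 5*pi*(s - 2)*(s - 1)/(4*sin(pi*s))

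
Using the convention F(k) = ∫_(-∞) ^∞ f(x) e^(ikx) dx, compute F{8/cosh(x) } 8 * pi/cosh(pi * k/2) 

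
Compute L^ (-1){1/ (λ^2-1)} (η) sinh (η)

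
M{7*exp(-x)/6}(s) 7*gamma(s)/6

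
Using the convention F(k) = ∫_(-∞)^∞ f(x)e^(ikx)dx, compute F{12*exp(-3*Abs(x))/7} 72/(7*(k^2 + 9))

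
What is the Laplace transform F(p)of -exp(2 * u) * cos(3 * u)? (2 - p)/((p - 2)^2 + 9)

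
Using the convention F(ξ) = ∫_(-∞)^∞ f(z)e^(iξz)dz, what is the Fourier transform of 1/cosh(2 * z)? pi/(2 * cosh(pi * ξ/4))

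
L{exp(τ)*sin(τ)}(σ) 1/((σ - 1)^2 + 1)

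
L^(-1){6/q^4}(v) v^3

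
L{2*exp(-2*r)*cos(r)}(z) 2*(z + 2)/((z + 2)^2 + 1)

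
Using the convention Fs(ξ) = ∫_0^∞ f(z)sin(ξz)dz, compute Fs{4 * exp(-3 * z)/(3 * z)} 4 * atan(ξ/3)/3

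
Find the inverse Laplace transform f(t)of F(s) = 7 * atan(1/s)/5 7 * sin(t)/(5 * t)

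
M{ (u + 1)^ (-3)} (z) pi*(z - 2)*(z - 1)/ (2*sin (pi*z))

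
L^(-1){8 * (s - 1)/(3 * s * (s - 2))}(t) 8 * exp(t) * cosh(t)/3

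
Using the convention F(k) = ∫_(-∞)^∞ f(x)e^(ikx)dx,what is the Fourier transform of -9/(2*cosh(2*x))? -9*pi/(4*cosh(pi*k/4))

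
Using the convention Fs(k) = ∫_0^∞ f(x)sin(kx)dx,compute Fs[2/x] pi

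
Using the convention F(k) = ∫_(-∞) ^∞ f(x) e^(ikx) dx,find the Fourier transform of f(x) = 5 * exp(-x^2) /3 5 * sqrt(pi) * exp(-k^2/4) /3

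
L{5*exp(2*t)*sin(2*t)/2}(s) 5/((s - 2)^2 + 4)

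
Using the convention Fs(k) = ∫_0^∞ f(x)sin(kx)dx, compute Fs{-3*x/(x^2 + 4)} -3*pi*exp(-2*k)/2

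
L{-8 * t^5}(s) -960/s^6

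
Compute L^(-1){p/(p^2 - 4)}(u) cosh(2*u)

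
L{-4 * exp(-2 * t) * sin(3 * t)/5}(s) -12/(5 * (s+2)^2+45)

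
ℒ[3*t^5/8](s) 45/s^6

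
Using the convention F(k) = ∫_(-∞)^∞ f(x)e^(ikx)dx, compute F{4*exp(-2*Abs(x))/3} 16/(3*(k^2 + 4))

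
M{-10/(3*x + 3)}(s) -10*pi*csc(pi*s)/3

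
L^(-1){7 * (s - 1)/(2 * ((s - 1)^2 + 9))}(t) 7 * exp(t) * cos(3 * t)/2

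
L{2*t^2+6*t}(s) 6/s^2+4/s^3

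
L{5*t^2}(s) 10/s^3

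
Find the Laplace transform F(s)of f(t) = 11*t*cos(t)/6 11*(s^2 - 1)/(6*(s^2 + 1)^2)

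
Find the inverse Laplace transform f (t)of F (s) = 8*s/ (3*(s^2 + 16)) 8*cos (4*t)/3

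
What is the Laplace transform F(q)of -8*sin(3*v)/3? -8/(q^2 + 9)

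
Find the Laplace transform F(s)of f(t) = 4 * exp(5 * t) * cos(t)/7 4 * (s - 5)/(7 * ((s - 5)^2 + 1))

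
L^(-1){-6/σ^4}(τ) -τ^3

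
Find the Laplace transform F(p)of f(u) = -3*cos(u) -3*p/(p^2 + 1)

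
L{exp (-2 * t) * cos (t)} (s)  (s + 2)/ ( (s + 2)^2 + 1)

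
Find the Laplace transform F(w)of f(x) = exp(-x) 1/(w + 1)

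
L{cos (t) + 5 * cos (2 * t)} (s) s/ (s^2 + 1) + 5 * s/ (s^2 + 4)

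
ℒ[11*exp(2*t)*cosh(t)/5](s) 11*(s - 2)/(5*((s - 2)^2-1))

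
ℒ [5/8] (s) 5/ (8*s) 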